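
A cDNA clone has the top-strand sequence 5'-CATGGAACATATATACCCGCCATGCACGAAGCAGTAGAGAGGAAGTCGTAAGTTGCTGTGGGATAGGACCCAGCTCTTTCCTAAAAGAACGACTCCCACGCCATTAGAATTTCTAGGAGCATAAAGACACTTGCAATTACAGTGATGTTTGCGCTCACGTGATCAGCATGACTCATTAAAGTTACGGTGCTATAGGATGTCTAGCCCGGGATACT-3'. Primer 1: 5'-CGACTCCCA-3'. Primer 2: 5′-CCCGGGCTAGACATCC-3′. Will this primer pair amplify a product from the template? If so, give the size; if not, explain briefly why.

Yes — a 121 bp product.

Primer 1 (CGACTCCCA) matches the top strand at positions 90–98; it acts as a forward primer.
Primer 2's reverse complement is GGATGTCTAGCCCGGG, matching the top strand at positions 195–210; it acts as a reverse primer.
The 3' ends face each other across positions 90–210, giving a 121 bp product.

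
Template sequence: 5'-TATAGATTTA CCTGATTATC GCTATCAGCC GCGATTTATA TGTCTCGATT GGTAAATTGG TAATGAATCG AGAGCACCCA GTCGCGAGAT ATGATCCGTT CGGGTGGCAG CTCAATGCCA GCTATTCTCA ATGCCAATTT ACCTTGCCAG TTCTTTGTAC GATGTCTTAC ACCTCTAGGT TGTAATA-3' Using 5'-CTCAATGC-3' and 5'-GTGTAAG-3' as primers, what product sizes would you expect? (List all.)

The forward primer CTCAATGC matches the top strand at positions 111–118, 127–134.
The reverse primer's reverse complement is CTTACAC, matching at positions 166–172.
Each forward site pairs with the reverse site to give a product ending at position 172: sizes 62, 46 bp.

62 bp, 46 bp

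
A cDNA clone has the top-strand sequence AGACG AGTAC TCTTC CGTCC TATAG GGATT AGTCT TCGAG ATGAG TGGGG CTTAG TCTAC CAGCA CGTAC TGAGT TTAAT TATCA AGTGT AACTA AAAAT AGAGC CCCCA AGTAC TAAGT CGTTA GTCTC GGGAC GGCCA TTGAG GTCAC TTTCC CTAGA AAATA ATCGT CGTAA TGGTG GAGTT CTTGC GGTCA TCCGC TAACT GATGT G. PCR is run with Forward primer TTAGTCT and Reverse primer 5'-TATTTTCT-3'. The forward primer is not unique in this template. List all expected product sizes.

The forward primer TTAGTCT matches the top strand at positions 29–35, 52–58, 123–129.
The reverse primer's reverse complement is AGAAAATA, matching at positions 158–165.
Each forward site pairs with the reverse site to give a product ending at position 165: sizes 137, 114, 43 bp.

137 bp, 114 bp, 43 bp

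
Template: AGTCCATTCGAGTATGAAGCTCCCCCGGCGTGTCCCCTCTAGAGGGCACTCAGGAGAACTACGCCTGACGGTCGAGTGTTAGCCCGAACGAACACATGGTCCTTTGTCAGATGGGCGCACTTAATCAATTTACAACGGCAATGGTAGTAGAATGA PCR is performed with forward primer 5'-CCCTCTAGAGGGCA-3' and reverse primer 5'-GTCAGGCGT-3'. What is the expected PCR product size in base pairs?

35 bp

The forward primer matches the template at positions 35–48.
Taking the reverse complement of GTCAGGCGT gives ACGCCTGAC, found at positions 61–69 on the template; the primer anneals here to the top strand with its 3' end pointing upstream.
The product runs from position 35 to position 69, so its length is 69 − 35 + 1 = 35 bp.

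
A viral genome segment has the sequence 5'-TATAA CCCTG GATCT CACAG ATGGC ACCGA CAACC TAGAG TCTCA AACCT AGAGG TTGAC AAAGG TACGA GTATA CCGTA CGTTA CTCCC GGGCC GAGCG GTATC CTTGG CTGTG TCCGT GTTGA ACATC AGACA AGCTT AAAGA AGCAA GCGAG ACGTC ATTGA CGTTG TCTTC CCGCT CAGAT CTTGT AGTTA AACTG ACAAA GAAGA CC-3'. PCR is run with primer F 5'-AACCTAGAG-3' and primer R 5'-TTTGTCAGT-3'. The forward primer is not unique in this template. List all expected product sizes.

174 bp, 160 bp

The forward primer AACCTAGAG matches the top strand at positions 32–40, 46–54.
The reverse primer's reverse complement is ACTGACAAA, matching at positions 197–205.
Each forward site pairs with the reverse site to give a product ending at position 205: sizes 174, 160 bp.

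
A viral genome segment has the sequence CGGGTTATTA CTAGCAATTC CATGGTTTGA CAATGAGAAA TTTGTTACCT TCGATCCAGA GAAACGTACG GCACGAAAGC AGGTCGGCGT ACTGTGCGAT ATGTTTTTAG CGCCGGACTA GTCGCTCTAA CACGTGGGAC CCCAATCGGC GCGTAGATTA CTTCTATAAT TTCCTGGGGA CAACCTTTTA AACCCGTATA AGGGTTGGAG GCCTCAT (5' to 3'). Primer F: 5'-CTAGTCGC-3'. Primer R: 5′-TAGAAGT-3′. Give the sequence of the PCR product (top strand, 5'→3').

Forward primer CTAGTCGC is found on the top strand at positions 118–125.
The reverse primer's reverse complement is ACTTCTA, which matches the template at positions 160–166.
The product is the template from position 118 through 166 (49 bp).

5'-CTAGTCGCTCTAACACGTGGGACCCCAATCGGCGCGTAGATTACTTCTA-3'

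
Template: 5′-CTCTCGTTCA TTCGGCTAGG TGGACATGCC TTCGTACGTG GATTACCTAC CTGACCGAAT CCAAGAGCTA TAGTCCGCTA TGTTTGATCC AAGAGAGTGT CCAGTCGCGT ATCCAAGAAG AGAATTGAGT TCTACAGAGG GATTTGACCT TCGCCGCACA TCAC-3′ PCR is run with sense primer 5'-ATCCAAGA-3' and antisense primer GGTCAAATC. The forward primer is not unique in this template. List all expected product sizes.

91 bp, 63 bp, 39 bp

The forward primer ATCCAAGA matches the top strand at positions 59–66, 87–94, 111–118.
The reverse primer's reverse complement is GATTTGACC, matching at positions 141–149.
Each forward site pairs with the reverse site to give a product ending at position 149: sizes 91, 63, 39 bp.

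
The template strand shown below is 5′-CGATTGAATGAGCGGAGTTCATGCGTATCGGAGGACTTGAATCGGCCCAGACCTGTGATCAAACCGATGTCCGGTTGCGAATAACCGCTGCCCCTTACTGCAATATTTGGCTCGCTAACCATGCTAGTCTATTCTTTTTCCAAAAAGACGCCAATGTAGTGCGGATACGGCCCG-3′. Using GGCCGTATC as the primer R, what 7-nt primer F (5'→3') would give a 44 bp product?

5'-CTATTCT-3'

The reverse primer's reverse complement GATACGGCC matches the template at positions 164–172, so the product ends at position 172.
A 44 bp product then starts at position 172 − 44 + 1 = 129.
The forward primer is identical to the top strand there: CTATTCT.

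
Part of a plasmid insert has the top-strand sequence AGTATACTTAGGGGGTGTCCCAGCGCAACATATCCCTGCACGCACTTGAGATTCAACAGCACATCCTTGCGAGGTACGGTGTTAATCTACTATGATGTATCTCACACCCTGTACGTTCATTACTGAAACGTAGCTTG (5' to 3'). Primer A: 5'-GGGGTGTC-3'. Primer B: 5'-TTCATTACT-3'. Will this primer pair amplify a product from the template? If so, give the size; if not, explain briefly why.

Primer A (GGGGTGTC) matches the top strand at positions 12–19 (3' end points downstream).
Primer B (TTCATTACT) also matches the top strand directly, at positions 116–124 — its reverse complement AGTAATGAA is not present.
Both primers anneal to the bottom strand with 3' ends pointing the same way, so neither can prime synthesis back toward the other.

No product — both primers anneal to the same strand and extend in the same direction.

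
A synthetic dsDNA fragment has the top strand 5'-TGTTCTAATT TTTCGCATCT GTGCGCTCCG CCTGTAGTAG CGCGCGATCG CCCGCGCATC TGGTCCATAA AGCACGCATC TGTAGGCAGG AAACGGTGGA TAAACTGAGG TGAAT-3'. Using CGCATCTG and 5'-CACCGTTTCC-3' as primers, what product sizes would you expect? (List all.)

85 bp, 44 bp, 24 bp

The forward primer CGCATCTG matches the top strand at positions 14–21, 55–62, 75–82.
The reverse primer's reverse complement is GGAAACGGTG, matching at positions 89–98.
Each forward site pairs with the reverse site to give a product ending at position 98: sizes 85, 44, 24 bp.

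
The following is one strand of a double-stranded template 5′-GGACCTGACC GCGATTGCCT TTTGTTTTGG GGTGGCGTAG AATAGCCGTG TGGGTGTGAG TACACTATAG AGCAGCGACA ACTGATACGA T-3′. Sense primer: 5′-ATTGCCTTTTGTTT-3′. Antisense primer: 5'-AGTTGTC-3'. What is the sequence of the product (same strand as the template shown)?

Forward primer ATTGCCTTTTGTTT is found on the top strand at positions 14–27.
Reverse complement of the reverse primer: GACAACT. This occurs on the top strand at positions 77–83.
The product is the template from position 14 through 83 (70 bp).

5'-ATTGCCTTTTGTTTTGGGGTGGCGTAGAATAGCCGTGTGGGTGTGAGTACACTATAGAGCAGCGACAACT-3'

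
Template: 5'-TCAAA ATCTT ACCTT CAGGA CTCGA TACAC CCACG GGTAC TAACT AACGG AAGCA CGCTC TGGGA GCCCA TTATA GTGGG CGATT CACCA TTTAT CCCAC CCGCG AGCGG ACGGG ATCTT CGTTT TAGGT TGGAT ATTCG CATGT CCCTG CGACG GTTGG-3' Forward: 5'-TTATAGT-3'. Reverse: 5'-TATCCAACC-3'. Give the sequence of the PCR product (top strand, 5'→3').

5'-TTATAGTGGGCGATTCACCATTTATCCCACCCGCGAGCGGACGGGATCTTCGTTTTAGGTTGGATA-3'

Forward primer TTATAGT is found on the top strand at positions 71–77.
Reverse complement of the reverse primer: GGTTGGATA. This occurs on the top strand at positions 128–136.
The product is the template from position 71 through 136 (66 bp).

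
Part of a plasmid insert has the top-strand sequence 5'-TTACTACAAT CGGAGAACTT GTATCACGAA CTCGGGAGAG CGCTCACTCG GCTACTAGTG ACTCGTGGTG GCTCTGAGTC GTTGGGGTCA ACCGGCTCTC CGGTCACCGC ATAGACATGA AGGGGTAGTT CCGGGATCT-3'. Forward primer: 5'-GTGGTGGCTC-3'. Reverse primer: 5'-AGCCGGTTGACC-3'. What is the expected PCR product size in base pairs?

The forward primer matches the template at positions 65–74.
Taking the reverse complement of AGCCGGTTGACC gives GGTCAACCGGCT, found at positions 86–97 on the template; the primer anneals here to the top strand with its 3' end pointing upstream.
The product runs from position 65 to position 97, so its length is 97 − 65 + 1 = 33 bp.

33 bp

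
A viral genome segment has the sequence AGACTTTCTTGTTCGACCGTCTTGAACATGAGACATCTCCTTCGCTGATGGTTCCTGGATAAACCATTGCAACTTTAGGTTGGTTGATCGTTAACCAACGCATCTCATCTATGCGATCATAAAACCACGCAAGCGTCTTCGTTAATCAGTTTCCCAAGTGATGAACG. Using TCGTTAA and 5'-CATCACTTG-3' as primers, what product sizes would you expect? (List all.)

The forward primer TCGTTAA matches the top strand at positions 88–94, 139–145.
The reverse primer's reverse complement is CAAGTGATG, matching at positions 155–163.
Each forward site pairs with the reverse site to give a product ending at position 163: sizes 76, 25 bp.

76 bp, 25 bp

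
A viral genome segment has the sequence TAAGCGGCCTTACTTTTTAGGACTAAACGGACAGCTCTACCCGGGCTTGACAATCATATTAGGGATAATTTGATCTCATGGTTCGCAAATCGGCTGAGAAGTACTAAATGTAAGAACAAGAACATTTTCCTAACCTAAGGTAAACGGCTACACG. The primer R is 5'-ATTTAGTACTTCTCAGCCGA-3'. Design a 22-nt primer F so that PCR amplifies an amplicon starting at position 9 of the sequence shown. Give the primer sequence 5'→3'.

The reverse primer's reverse complement TCGGCTGAGAAGTACTAAAT matches the template at positions 90–109; the product starts at position 9.
The forward primer is identical to the top strand over positions 9–30: CTTACTTTTTAGGACTAAACGG.

5'-CTTACTTTTTAGGACTAAACGG-3'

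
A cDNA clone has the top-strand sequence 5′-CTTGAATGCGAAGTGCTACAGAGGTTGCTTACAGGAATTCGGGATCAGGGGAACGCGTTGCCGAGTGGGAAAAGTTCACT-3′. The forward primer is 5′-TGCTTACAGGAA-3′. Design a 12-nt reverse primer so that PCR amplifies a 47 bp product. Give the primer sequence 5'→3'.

The forward primer binds at positions 26–37, so a 47 bp product ends at position 26 + 47 − 1 = 72.
The reverse primer anneals to the top strand over positions 61–72, i.e. to CCGAGTGGGAAA.
Its sequence written 5'→3' is the reverse complement: TTTCCCACTCGG.

5'-TTTCCCACTCGG-3'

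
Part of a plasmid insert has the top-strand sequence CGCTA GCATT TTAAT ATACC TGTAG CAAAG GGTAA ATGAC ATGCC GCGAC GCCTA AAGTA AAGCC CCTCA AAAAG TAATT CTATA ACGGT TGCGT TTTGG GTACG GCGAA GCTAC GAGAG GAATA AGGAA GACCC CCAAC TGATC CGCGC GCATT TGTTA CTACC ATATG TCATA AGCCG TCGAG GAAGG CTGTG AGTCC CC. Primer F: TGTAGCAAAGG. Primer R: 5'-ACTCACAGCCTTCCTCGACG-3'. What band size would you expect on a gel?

178 bp

Scanning the template, TGTAGCAAAGG occurs at positions 21–31; this primer anneals to the bottom strand there with its 3' end pointing downstream.
Reverse complement of the reverse primer: CGTCGAGGAAGGCTGTGAGT. This occurs on the top strand at positions 179–198.
Amplicon spans positions 21–198: 178 bp.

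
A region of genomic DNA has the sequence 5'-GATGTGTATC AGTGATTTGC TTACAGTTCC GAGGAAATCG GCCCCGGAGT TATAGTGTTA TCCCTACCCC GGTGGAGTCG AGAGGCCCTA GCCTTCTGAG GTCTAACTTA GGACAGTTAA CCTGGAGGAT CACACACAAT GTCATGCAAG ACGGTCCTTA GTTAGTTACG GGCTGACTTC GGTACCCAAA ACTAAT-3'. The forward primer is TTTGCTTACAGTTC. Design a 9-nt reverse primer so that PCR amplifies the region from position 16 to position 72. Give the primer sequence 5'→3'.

5'-CCGGGGTAG-3'

The product's 3' end on the top strand is position 72.
The reverse primer anneals to the top strand over positions 64–72, i.e. to CTACCCCGG.
Its sequence written 5'→3' is the reverse complement: CCGGGGTAG.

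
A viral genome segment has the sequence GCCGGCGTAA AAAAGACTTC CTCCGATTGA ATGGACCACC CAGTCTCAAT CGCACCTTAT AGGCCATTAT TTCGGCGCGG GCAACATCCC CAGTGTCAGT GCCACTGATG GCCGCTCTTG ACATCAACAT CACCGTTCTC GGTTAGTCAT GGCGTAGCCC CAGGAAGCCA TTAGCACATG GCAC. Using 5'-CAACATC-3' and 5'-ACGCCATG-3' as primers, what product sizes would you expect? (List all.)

74 bp, 31 bp

The forward primer CAACATC matches the top strand at positions 82–88, 125–131.
The reverse primer's reverse complement is CATGGCGT, matching at positions 148–155.
Each forward site pairs with the reverse site to give a product ending at position 155: sizes 74, 31 bp.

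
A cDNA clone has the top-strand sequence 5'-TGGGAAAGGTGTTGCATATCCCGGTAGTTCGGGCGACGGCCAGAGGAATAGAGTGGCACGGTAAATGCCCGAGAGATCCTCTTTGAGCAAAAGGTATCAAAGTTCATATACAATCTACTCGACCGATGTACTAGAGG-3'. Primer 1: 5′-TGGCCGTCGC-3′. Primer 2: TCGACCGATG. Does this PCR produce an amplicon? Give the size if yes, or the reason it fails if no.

No product — the primers' 3' ends point away from each other.

Primer 1 (TGGCCGTCGC) has reverse complement GCGACGGCCA, which matches the top strand at positions 33–42; primer 1 anneals to the top strand there with its 3' end pointing upstream toward position 33.
Primer 2 (TCGACCGATG) matches the top strand directly at positions 119–128; it anneals to the bottom strand with its 3' end pointing downstream toward position 128.
The 3' ends diverge (primer 1 extends toward position 1, primer 2 toward position 137), so the primers never converge on a shared product.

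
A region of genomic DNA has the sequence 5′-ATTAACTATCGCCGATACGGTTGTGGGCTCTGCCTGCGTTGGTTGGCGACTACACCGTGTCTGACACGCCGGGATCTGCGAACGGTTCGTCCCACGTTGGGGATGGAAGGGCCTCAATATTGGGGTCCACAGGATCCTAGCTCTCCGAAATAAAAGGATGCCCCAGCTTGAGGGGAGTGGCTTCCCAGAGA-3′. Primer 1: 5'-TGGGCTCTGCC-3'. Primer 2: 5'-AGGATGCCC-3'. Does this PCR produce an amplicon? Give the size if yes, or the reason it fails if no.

Primer 1 (TGGGCTCTGCC) matches the top strand at positions 24–34 (3' end points downstream).
Primer 2 (AGGATGCCC) also matches the top strand directly, at positions 155–163 — its reverse complement GGGCATCCT is not present.
Both primers anneal to the bottom strand with 3' ends pointing the same way, so neither can prime synthesis back toward the other.

No product — both primers anneal to the same strand and extend in the same direction.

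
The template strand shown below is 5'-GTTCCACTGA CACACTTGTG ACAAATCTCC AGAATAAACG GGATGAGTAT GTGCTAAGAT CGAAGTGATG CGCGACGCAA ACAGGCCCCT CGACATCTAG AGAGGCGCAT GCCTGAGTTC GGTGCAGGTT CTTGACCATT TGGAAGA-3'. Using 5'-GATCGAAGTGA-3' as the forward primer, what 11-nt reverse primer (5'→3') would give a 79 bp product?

The forward primer binds at positions 58–68, so a 79 bp product ends at position 58 + 79 − 1 = 136.
The reverse primer anneals to the top strand over positions 126–136, i.e. to AGGTTCTTGAC.
Its sequence written 5'→3' is the reverse complement: GTCAAGAACCT.

5'-GTCAAGAACCT-3'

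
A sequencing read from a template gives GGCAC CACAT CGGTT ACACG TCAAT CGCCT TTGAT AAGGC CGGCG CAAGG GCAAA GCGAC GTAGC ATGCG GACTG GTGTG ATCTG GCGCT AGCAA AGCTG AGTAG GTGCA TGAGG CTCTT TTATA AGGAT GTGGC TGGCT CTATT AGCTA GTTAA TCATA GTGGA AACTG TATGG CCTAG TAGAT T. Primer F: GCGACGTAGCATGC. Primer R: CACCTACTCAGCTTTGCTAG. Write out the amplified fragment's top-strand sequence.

5'-GCGACGTAGCATGCGGACTGGTGTGATCTGGCGCTAGCAAAGCTGAGTAGGTG-3'

The forward primer matches the template at positions 56–69.
The reverse primer's reverse complement is CTAGCAAAGCTGAGTAGGTG, which matches the template at positions 89–108.
The product is the template from position 56 through 108 (53 bp).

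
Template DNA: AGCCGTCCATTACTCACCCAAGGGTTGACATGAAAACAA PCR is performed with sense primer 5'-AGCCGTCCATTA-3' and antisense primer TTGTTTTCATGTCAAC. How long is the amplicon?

39 bp

Forward primer AGCCGTCCATTA is found on the top strand at positions 1–12.
Taking the reverse complement of TTGTTTTCATGTCAAC gives GTTGACATGAAAACAA, found at positions 24–39 on the template; the primer anneals here to the top strand with its 3' end pointing upstream.
Product length = (reverse-primer end) − (forward-primer start) + 1 = 39 − 1 + 1 = 39 bp.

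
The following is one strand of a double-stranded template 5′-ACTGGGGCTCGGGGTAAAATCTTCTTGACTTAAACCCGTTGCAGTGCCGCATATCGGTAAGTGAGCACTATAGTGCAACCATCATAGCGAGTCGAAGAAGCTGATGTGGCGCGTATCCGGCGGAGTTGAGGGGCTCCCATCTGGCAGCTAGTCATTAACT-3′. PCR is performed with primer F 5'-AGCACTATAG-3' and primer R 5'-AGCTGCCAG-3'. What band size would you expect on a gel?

The forward primer matches the template at positions 64–73.
The reverse primer's reverse complement is CTGGCAGCT, which matches the template at positions 141–149.
The product runs from position 64 to position 149, so its length is 149 − 64 + 1 = 86 bp.

86 bp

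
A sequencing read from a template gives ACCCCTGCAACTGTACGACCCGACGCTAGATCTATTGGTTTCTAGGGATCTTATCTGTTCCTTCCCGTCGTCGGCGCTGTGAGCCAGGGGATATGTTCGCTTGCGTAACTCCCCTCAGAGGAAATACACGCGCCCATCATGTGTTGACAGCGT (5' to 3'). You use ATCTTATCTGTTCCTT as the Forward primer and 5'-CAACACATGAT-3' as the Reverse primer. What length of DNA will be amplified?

Forward primer ATCTTATCTGTTCCTT is found on the top strand at positions 48–63.
Reverse complement of the reverse primer: ATCATGTGTTG. This occurs on the top strand at positions 136–146.
Amplicon spans positions 48–146: 99 bp.

99 bp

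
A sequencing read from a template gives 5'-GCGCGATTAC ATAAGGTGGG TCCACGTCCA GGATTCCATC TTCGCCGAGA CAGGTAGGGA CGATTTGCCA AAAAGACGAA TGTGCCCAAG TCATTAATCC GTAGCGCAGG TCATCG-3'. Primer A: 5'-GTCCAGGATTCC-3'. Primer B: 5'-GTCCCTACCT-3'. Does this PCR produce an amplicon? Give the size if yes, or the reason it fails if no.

Yes — a 36 bp product.

Primer A (GTCCAGGATTCC) matches the top strand at positions 26–37; it acts as a forward primer.
Primer B's reverse complement is AGGTAGGGAC, matching the top strand at positions 52–61; it acts as a reverse primer.
The 3' ends face each other across positions 26–61, giving a 36 bp product.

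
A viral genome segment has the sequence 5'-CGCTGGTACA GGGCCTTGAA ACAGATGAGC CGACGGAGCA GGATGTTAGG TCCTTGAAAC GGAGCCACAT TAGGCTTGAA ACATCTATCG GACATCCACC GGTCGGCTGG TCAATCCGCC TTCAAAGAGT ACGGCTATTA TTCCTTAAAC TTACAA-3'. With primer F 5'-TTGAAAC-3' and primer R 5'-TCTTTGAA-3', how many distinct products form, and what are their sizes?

Three products: 113 bp, 75 bp, 53 bp

The forward primer TTGAAAC matches the top strand at positions 16–22, 54–60, 76–82.
The reverse primer's reverse complement is TTCAAAGA, matching at positions 121–128.
Each forward site pairs with the reverse site to give a product ending at position 128: sizes 113, 75, 53 bp.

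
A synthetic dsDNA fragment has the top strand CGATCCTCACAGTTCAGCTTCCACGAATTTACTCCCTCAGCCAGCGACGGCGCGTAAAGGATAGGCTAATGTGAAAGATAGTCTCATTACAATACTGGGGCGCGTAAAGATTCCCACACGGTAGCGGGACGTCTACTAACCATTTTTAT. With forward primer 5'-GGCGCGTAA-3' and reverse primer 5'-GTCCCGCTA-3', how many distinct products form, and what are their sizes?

The forward primer GGCGCGTAA matches the top strand at positions 49–57, 99–107.
The reverse primer's reverse complement is TAGCGGGAC, matching at positions 122–130.
Each forward site pairs with the reverse site to give a product ending at position 130: sizes 82, 32 bp.

Two products: 82 bp, 32 bp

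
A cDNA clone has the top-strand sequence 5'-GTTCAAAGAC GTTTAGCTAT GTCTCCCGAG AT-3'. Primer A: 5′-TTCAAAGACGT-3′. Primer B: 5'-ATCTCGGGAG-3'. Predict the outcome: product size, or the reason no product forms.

Yes — a 31 bp product.

Primer A (TTCAAAGACGT) matches the top strand at positions 2–12; it acts as a forward primer.
Primer B's reverse complement is CTCCCGAGAT, matching the top strand at positions 23–32; it acts as a reverse primer.
The 3' ends face each other across positions 2–32, giving a 31 bp product.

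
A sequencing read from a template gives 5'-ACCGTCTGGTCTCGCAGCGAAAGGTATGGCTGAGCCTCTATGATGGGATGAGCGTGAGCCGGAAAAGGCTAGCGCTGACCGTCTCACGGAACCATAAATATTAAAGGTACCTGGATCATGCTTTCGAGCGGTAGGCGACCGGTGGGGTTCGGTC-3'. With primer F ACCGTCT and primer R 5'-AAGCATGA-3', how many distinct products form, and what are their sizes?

The forward primer ACCGTCT matches the top strand at positions 1–7, 78–84.
The reverse primer's reverse complement is TCATGCTT, matching at positions 116–123.
Each forward site pairs with the reverse site to give a product ending at position 123: sizes 123, 46 bp.

Two products: 123 bp, 46 bp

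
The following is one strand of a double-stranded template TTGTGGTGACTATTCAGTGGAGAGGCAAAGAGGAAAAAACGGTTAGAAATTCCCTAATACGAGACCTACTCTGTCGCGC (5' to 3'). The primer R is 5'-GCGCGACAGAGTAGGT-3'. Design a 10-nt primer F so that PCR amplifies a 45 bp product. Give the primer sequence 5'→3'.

5'-AAAAACGGTT-3'

The reverse primer's reverse complement ACCTACTCTGTCGCGC matches the template at positions 64–79, so the product ends at position 79.
A 45 bp product then starts at position 79 − 45 + 1 = 35.
The forward primer is identical to the top strand there: AAAAACGGTT.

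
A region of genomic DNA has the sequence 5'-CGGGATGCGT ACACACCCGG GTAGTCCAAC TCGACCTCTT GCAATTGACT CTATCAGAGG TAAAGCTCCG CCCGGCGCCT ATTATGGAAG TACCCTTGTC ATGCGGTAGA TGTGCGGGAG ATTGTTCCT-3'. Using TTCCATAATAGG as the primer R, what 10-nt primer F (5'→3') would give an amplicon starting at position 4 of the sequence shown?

The reverse primer's reverse complement CCTATTATGGAA matches the template at positions 78–89; the product starts at position 4.
The forward primer is identical to the top strand over positions 4–13: GATGCGTACA.

5'-GATGCGTACA-3'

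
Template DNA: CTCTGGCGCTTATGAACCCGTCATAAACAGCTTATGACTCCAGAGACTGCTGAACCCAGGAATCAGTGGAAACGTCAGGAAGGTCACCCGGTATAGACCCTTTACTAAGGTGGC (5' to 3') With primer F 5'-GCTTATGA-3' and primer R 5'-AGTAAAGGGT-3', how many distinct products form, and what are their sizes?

The forward primer GCTTATGA matches the top strand at positions 8–15, 30–37.
The reverse primer's reverse complement is ACCCTTTACT, matching at positions 97–106.
Each forward site pairs with the reverse site to give a product ending at position 106: sizes 99, 77 bp.

Two products: 99 bp, 77 bp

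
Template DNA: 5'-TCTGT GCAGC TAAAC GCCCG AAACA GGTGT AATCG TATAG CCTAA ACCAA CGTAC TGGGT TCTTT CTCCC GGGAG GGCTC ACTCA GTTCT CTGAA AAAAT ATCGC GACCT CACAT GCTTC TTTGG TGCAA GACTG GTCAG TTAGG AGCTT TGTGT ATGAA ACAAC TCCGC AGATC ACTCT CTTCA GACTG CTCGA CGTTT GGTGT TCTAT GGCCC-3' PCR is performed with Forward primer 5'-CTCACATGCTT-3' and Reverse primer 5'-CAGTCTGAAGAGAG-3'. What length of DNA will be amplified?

82 bp

Forward primer CTCACATGCTT is found on the top strand at positions 109–119.
Taking the reverse complement of CAGTCTGAAGAGAG gives CTCTCTTCAGACTG, found at positions 177–190 on the template; the primer anneals here to the top strand with its 3' end pointing upstream.
The product runs from position 109 to position 190, so its length is 190 − 109 + 1 = 82 bp.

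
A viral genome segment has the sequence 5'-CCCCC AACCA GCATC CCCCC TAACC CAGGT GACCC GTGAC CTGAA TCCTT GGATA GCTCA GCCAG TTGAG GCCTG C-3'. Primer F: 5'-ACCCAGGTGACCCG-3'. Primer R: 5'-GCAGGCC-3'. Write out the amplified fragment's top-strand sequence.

Scanning the template, ACCCAGGTGACCCG occurs at positions 23–36; this primer anneals to the bottom strand there with its 3' end pointing downstream.
The reverse primer's reverse complement is GGCCTGC, which matches the template at positions 70–76.
The product is the template from position 23 through 76 (54 bp).

5'-ACCCAGGTGACCCGTGACCTGAATCCTTGGATAGCTCAGCCAGTTGAGGCCTGC-3'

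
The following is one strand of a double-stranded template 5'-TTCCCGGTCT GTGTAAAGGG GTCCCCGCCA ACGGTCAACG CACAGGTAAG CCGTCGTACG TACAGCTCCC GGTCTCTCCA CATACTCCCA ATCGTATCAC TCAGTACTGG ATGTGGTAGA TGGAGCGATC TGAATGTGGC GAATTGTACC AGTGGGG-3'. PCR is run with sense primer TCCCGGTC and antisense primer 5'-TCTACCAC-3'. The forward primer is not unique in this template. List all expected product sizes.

119 bp, 54 bp

The forward primer TCCCGGTC matches the top strand at positions 2–9, 67–74.
The reverse primer's reverse complement is GTGGTAGA, matching at positions 113–120.
Each forward site pairs with the reverse site to give a product ending at position 120: sizes 119, 54 bp.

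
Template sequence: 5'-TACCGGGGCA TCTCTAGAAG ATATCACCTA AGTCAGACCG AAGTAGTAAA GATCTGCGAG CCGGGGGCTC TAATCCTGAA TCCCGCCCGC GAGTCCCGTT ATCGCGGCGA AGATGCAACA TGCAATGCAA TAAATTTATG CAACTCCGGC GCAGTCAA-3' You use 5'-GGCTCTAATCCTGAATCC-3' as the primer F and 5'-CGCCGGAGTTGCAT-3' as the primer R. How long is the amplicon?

Forward primer GGCTCTAATCCTGAATCC is found on the top strand at positions 66–83.
Taking the reverse complement of CGCCGGAGTTGCAT gives ATGCAACTCCGGCG, found at positions 138–151 on the template; the primer anneals here to the top strand with its 3' end pointing upstream.
Amplicon spans positions 66–151: 86 bp.

86 bp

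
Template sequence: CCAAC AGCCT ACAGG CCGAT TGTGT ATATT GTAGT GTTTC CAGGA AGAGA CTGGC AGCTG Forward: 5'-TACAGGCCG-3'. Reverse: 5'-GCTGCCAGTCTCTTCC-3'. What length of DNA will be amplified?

Forward primer TACAGGCCG is found on the top strand at positions 10–18.
Reverse complement of the reverse primer: GGAAGAGACTGGCAGC. This occurs on the top strand at positions 43–58.
Product length = (reverse-primer end) − (forward-primer start) + 1 = 58 − 10 + 1 = 49 bp.

49 bp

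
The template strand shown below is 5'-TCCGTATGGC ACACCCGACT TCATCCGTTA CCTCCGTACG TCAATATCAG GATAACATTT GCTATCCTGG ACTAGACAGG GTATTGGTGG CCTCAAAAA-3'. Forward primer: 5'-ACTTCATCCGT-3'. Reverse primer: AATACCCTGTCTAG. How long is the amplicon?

68 bp

The forward primer matches the template at positions 18–28.
Taking the reverse complement of AATACCCTGTCTAG gives CTAGACAGGGTATT, found at positions 72–85 on the template; the primer anneals here to the top strand with its 3' end pointing upstream.
Amplicon spans positions 18–85: 68 bp.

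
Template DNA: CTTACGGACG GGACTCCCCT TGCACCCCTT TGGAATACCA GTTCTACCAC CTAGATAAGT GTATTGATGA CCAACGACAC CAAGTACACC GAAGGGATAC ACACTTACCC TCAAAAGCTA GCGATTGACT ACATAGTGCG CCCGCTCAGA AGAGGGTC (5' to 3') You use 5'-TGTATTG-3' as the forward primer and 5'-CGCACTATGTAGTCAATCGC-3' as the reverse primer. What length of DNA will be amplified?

81 bp

The forward primer matches the template at positions 60–66.
Taking the reverse complement of CGCACTATGTAGTCAATCGC gives GCGATTGACTACATAGTGCG, found at positions 121–140 on the template; the primer anneals here to the top strand with its 3' end pointing upstream.
The product runs from position 60 to position 140, so its length is 140 − 60 + 1 = 81 bp.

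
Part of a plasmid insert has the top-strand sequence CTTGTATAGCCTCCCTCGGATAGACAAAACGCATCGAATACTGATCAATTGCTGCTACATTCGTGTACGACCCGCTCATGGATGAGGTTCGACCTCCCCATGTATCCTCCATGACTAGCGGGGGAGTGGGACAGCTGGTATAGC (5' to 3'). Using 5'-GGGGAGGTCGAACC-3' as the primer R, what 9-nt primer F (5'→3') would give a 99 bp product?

5'-CTTGTATAG-3'

The reverse primer's reverse complement GGTTCGACCTCCCC matches the template at positions 86–99, so the product ends at position 99.
A 99 bp product then starts at position 99 − 99 + 1 = 1.
The forward primer is identical to the top strand there: CTTGTATAG.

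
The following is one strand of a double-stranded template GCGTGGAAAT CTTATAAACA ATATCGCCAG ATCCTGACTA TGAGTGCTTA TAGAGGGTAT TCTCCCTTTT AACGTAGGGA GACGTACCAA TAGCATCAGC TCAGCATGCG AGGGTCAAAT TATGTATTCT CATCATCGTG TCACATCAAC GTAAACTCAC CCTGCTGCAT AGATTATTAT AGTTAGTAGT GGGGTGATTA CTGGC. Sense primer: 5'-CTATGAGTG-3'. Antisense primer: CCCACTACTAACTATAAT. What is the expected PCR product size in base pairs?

156 bp

Forward primer CTATGAGTG is found on the top strand at positions 38–46.
Reverse complement of the reverse primer: ATTATAGTTAGTAGTGGG. This occurs on the top strand at positions 176–193.
The product runs from position 38 to position 193, so its length is 193 − 38 + 1 = 156 bp.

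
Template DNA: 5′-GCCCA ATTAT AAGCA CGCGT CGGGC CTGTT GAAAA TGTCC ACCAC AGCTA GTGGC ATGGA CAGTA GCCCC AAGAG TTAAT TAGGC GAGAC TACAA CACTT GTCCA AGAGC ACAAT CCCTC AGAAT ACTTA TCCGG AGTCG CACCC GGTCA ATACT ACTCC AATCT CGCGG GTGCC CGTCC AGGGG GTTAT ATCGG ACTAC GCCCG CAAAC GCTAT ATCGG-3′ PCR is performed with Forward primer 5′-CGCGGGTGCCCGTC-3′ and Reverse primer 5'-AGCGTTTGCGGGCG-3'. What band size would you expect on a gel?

Forward primer CGCGGGTGCCCGTC is found on the top strand at positions 166–179.
Reverse complement of the reverse primer: CGCCCGCAAACGCT. This occurs on the top strand at positions 200–213.
The product runs from position 166 to position 213, so its length is 213 − 166 + 1 = 48 bp.

48 bp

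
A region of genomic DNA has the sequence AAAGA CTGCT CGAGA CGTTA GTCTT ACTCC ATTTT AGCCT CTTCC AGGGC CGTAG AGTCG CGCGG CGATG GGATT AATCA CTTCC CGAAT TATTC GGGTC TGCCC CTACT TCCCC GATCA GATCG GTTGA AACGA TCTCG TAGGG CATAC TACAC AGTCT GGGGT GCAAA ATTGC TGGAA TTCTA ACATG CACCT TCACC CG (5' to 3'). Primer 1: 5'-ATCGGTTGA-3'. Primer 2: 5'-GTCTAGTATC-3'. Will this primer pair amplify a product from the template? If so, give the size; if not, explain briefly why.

Primer 2 (GTCTAGTATC) does not match the top strand, and its reverse complement GATACTAGAC does not match either.
With no annealing site for primer 2, no amplification occurs.

No product — primer 2 has no binding site in the template.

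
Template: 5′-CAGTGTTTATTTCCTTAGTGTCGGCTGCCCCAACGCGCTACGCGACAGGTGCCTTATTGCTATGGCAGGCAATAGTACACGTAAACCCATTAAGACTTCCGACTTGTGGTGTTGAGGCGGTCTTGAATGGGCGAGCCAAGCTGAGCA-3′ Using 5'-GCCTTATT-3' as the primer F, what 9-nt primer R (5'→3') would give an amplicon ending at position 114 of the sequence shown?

5'-CAACACCAC-3'

The forward primer binds at positions 51–58; the product's 3' end on the top strand is position 114.
The reverse primer anneals to the top strand over positions 106–114, i.e. to GTGGTGTTG.
Its sequence written 5'→3' is the reverse complement: CAACACCAC.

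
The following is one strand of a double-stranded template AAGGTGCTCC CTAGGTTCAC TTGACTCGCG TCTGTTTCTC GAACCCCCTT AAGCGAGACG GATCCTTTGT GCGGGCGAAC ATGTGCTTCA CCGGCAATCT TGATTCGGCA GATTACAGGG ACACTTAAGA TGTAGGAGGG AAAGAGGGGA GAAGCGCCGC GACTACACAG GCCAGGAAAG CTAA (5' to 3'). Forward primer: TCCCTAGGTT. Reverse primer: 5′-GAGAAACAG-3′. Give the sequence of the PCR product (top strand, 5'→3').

Scanning the template, TCCCTAGGTT occurs at positions 8–17; this primer anneals to the bottom strand there with its 3' end pointing downstream.
The reverse primer's reverse complement is CTGTTTCTC, which matches the template at positions 32–40.
The product is the template from position 8 through 40 (33 bp).

5'-TCCCTAGGTTCACTTGACTCGCGTCTGTTTCTC-3'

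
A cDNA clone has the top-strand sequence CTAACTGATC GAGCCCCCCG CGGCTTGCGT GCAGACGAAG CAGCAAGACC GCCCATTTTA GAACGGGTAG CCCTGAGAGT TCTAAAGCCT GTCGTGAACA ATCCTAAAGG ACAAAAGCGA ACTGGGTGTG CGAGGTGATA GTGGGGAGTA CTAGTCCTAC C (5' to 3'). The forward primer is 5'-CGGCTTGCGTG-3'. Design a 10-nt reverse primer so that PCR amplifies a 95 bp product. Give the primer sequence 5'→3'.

The forward primer binds at positions 21–31, so a 95 bp product ends at position 21 + 95 − 1 = 115.
The reverse primer anneals to the top strand over positions 106–115, i.e. to AAAGGACAAA.
Its sequence written 5'→3' is the reverse complement: TTTGTCCTTT.

5'-TTTGTCCTTT-3'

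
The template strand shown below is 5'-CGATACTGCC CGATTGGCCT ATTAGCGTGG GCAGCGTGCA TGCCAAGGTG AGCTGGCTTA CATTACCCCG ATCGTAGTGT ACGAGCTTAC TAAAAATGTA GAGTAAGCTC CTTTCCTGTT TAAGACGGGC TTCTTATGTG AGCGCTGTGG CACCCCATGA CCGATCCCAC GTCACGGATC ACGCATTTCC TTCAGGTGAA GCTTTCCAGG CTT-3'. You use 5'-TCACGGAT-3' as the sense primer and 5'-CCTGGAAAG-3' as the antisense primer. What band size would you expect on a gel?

39 bp

Scanning the template, TCACGGAT occurs at positions 172–179; this primer anneals to the bottom strand there with its 3' end pointing downstream.
Reverse complement of the reverse primer: CTTTCCAGG. This occurs on the top strand at positions 202–210.
Product length = (reverse-primer end) − (forward-primer start) + 1 = 210 − 172 + 1 = 39 bp.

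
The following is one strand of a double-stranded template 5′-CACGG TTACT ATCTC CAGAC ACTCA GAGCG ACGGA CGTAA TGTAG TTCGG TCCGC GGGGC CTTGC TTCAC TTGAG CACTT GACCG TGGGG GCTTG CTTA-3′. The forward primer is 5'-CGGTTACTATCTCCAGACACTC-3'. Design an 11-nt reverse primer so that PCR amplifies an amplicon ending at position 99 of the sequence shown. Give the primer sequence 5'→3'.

The forward primer binds at positions 3–24; the product's 3' end on the top strand is position 99.
The reverse primer anneals to the top strand over positions 89–99, i.e. to GGGCTTGCTTA.
Its sequence written 5'→3' is the reverse complement: TAAGCAAGCCC.

5'-TAAGCAAGCCC-3'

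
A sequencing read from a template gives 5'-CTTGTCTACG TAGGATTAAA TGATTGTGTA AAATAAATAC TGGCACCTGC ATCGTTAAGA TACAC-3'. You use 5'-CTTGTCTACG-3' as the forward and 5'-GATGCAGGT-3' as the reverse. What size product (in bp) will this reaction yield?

Forward primer CTTGTCTACG is found on the top strand at positions 1–10.
Reverse complement of the reverse primer: ACCTGCATC. This occurs on the top strand at positions 45–53.
The product runs from position 1 to position 53, so its length is 53 − 1 + 1 = 53 bp.

53 bp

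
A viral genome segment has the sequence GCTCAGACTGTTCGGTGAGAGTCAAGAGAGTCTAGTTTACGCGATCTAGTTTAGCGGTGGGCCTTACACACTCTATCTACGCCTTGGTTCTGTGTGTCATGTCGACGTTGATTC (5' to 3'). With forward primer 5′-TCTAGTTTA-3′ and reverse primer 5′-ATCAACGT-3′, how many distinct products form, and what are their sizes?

The forward primer TCTAGTTTA matches the top strand at positions 31–39, 45–53.
The reverse primer's reverse complement is ACGTTGAT, matching at positions 105–112.
Each forward site pairs with the reverse site to give a product ending at position 112: sizes 82, 68 bp.

Two products: 82 bp, 68 bp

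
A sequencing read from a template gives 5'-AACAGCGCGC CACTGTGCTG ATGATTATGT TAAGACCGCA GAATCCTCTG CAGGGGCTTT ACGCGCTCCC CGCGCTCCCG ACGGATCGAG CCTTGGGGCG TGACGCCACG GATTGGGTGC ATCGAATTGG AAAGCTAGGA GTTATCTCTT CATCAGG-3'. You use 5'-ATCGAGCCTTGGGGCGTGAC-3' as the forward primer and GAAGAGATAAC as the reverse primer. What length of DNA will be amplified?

Scanning the template, ATCGAGCCTTGGGGCGTGAC occurs at positions 85–104; this primer anneals to the bottom strand there with its 3' end pointing downstream.
Taking the reverse complement of GAAGAGATAAC gives GTTATCTCTTC, found at positions 141–151 on the template; the primer anneals here to the top strand with its 3' end pointing upstream.
Product length = (reverse-primer end) − (forward-primer start) + 1 = 151 − 85 + 1 = 67 bp.

67 bp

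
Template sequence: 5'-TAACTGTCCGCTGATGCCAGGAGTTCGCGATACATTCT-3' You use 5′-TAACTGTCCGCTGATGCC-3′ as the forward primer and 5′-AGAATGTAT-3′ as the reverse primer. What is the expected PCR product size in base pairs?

38 bp

Forward primer TAACTGTCCGCTGATGCC is found on the top strand at positions 1–18.
The reverse primer's reverse complement is ATACATTCT, which matches the template at positions 30–38.
The product runs from position 1 to position 38, so its length is 38 − 1 + 1 = 38 bp.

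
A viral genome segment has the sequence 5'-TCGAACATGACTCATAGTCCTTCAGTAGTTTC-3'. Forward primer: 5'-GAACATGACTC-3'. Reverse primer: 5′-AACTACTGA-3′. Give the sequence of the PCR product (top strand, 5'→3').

The forward primer matches the template at positions 3–13.
The reverse primer's reverse complement is TCAGTAGTT, which matches the template at positions 22–30.
The product is the template from position 3 through 30 (28 bp).

5'-GAACATGACTCATAGTCCTTCAGTAGTT-3'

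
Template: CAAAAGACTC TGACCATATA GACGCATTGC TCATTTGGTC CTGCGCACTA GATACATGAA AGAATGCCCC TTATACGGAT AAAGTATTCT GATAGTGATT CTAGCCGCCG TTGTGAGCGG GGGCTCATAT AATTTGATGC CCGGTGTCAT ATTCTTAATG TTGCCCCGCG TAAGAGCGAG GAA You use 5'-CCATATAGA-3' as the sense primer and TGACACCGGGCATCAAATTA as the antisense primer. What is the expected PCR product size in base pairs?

136 bp

Forward primer CCATATAGA is found on the top strand at positions 14–22.
The reverse primer's reverse complement is TAATTTGATGCCCGGTGTCA, which matches the template at positions 130–149.
Product length = (reverse-primer end) − (forward-primer start) + 1 = 149 − 14 + 1 = 136 bp.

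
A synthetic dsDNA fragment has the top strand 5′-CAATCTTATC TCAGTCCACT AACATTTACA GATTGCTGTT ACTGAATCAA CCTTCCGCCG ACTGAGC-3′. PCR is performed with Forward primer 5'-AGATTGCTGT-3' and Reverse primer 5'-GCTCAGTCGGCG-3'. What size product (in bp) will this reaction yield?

38 bp

Scanning the template, AGATTGCTGT occurs at positions 30–39; this primer anneals to the bottom strand there with its 3' end pointing downstream.
The reverse primer's reverse complement is CGCCGACTGAGC, which matches the template at positions 56–67.
Product length = (reverse-primer end) − (forward-primer start) + 1 = 67 − 30 + 1 = 38 bp.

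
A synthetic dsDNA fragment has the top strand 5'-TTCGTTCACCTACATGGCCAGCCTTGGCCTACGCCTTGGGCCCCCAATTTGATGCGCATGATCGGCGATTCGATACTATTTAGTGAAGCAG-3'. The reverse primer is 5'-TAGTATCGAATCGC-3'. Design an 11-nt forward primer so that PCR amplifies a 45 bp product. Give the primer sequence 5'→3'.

5'-CCTTGGGCCCC-3'

The reverse primer's reverse complement GCGATTCGATACTA matches the template at positions 65–78, so the product ends at position 78.
A 45 bp product then starts at position 78 − 45 + 1 = 34.
The forward primer is identical to the top strand there: CCTTGGGCCCC.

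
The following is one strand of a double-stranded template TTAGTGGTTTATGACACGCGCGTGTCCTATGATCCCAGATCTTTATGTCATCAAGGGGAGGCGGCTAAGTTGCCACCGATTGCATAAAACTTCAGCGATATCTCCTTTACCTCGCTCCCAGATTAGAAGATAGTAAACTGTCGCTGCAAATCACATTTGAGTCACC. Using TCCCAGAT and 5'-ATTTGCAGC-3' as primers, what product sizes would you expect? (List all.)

119 bp, 36 bp

The forward primer TCCCAGAT matches the top strand at positions 33–40, 116–123.
The reverse primer's reverse complement is GCTGCAAAT, matching at positions 143–151.
Each forward site pairs with the reverse site to give a product ending at position 151: sizes 119, 36 bp.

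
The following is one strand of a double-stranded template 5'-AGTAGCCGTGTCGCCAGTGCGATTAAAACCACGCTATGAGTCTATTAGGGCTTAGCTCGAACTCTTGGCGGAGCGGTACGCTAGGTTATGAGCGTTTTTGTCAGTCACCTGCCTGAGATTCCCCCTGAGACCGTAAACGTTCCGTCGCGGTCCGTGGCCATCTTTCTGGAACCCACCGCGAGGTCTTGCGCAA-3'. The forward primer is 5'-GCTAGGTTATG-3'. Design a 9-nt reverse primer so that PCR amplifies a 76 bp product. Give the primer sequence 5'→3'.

The forward primer binds at positions 80–90, so a 76 bp product ends at position 80 + 76 − 1 = 155.
The reverse primer anneals to the top strand over positions 147–155, i.e. to GCGGTCCGT.
Its sequence written 5'→3' is the reverse complement: ACGGACCGC.

5'-ACGGACCGC-3'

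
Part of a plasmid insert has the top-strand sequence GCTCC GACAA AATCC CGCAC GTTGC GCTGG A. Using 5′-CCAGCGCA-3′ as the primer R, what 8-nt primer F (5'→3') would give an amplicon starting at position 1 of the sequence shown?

5'-GCTCCGAC-3'

The reverse primer's reverse complement TGCGCTGG matches the template at positions 23–30; the product starts at position 1.
The forward primer is identical to the top strand over positions 1–8: GCTCCGAC.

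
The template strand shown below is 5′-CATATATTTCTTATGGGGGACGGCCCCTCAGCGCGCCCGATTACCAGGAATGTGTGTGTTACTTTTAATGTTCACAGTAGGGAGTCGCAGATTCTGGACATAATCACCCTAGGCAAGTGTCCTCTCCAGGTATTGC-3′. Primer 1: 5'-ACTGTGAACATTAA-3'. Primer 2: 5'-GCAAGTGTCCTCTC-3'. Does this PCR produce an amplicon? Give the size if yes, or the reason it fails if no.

Primer 1 (ACTGTGAACATTAA) has reverse complement TTAATGTTCACAGT, which matches the top strand at positions 65–78; primer 1 anneals to the top strand there with its 3' end pointing upstream toward position 65.
Primer 2 (GCAAGTGTCCTCTC) matches the top strand directly at positions 113–126; it anneals to the bottom strand with its 3' end pointing downstream toward position 126.
The 3' ends diverge (primer 1 extends toward position 1, primer 2 toward position 136), so the primers never converge on a shared product.

No product — the primers' 3' ends point away from each other.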